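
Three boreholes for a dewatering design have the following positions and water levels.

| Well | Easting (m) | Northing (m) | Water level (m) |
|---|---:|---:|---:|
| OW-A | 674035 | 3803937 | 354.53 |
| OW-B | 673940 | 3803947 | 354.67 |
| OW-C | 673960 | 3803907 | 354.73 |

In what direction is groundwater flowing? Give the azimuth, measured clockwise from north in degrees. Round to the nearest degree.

036°

Three-point gradient (reference OW-A): Δ to OW-B = (-95, 10, +0.14), Δ to OW-C = (-75, -30, +0.20).
∂h/∂x = -0.001722, ∂h/∂y = -0.002361 (det = 3600).
Flow direction (−∇h) has components (+0.001722 E, +0.002361 N).
Azimuth = atan2(E, N) = atan2(+0.001722, +0.002361) = 36.1° ≈ 036°.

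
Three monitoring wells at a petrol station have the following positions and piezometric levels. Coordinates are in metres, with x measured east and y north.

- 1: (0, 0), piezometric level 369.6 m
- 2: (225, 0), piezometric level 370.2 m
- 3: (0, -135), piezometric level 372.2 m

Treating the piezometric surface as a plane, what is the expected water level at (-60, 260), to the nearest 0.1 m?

∂h/∂x = (370.2 − 369.6) / (225 − 0) = +0.002667
∂h/∂y = (372.2 − 369.6) / (-135 − 0) = -0.01926
h(-60, 260) = 369.6 + (+0.002667)·(-60) + (-0.01926)·(260) = 369.6 -0.160 -5.007 = 364.433 m.

364.4 m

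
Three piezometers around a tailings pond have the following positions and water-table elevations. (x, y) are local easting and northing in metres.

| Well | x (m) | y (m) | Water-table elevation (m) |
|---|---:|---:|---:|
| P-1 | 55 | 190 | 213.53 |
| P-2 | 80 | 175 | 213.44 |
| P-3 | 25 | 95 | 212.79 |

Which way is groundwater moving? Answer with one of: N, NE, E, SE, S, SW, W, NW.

S

Taking P-1 as reference: P-2−P-1 = (25, -15, -0.09); P-3−P-1 = (-30, -95, -0.74).
Solve a·Δx + b·Δy = Δh: det = 25·(-95) − (-30)·(-15) = -2825.
∂h/∂x = [(-0.09)·(-95) − (-0.74)·(-15)] / -2825 = +0.0009027
∂h/∂y = [25·(-0.74) − (-30)·(-0.09)] / -2825 = +0.007504
Flow = −∇h = (-0.0009027 east, -0.007504 north), which points south.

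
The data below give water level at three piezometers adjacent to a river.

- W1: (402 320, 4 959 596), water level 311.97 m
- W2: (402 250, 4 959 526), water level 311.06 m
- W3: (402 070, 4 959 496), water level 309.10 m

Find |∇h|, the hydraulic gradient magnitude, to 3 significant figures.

0.0108

Taking W1 as reference: W2−W1 = (-70, -70, -0.91); W3−W1 = (-250, -100, -2.87).
Determinant of the coordinate differences = (-70)·(-100) − (-250)·(-70) = -10500.
∂h/∂x = [(-0.91)·(-100) − (-2.87)·(-70)] / -10500 = +0.01047
∂h/∂y = [(-70)·(-2.87) − (-250)·(-0.91)] / -10500 = +0.002533
|∇h| = √(0.01047² + 0.002533²) = 0.01077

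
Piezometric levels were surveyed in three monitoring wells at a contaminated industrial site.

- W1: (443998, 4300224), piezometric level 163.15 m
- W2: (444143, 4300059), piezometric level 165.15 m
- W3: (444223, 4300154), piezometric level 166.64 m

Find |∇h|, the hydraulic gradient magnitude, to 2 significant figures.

0.016

Differences from W1: to W2 (Δx, Δy, Δh) = (145, -165, +2.00); to W3 = (225, -70, +3.49).
Solve a·Δx + b·Δy = Δh: det = 145·(-70) − 225·(-165) = 26975.
∂h/∂x = [(+2.00)·(-70) − (+3.49)·(-165)] / 26975 = +0.01616
∂h/∂y = [145·(+3.49) − 225·(+2.00)] / 26975 = +0.002078
|∇h| = √(0.01616² + 0.002078²) = 0.01629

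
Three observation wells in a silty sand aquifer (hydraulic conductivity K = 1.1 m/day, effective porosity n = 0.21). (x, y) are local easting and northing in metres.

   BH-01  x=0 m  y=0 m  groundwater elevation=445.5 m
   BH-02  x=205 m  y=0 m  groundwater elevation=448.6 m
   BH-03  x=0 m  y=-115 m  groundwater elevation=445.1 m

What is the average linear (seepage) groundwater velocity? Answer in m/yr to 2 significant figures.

30 m/yr

∂h/∂x = (448.6 − 445.5) / (205 − 0) = +0.01512
∂h/∂y = (445.1 − 445.5) / (-115 − 0) = +0.003478
|∇h| = √(0.01512² + 0.003478²) = 0.01551
Seepage velocity v = K·i/n = 1.1 × 0.01551 / 0.21 = 0.08124 m/day = 29.67 m/yr.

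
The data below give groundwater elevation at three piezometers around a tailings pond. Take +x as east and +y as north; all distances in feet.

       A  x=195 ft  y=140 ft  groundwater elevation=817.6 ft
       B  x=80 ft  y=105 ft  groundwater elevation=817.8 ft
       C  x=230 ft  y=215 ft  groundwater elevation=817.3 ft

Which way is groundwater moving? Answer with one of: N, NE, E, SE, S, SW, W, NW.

Taking A as reference: B−A = (-115, -35, +0.2); C−A = (35, 75, -0.3).
Determinant of the coordinate differences = (-115)·75 − 35·(-35) = -7400.
∂h/∂x = [(+0.2)·75 − (-0.3)·(-35)] / -7400 = -0.0006081
∂h/∂y = [(-115)·(-0.3) − 35·(+0.2)] / -7400 = -0.003716
Flow = −∇h = (+0.0006081 east, +0.003716 north), which points north.

N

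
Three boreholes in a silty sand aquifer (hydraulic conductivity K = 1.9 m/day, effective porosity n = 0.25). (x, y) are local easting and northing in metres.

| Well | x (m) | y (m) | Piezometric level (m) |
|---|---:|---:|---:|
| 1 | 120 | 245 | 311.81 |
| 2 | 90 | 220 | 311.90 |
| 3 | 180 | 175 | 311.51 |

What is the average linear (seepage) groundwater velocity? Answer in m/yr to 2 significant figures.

11 m/yr

Taking 1 as reference: 2−1 = (-30, -25, +0.09); 3−1 = (60, -70, -0.30).
Determinant of the coordinate differences = (-30)·(-70) − 60·(-25) = 3600.
∂h/∂x = [(+0.09)·(-70) − (-0.30)·(-25)] / 3600 = -0.003833
∂h/∂y = [(-30)·(-0.30) − 60·(+0.09)] / 3600 = +0.001000
|∇h| = √(-0.003833² + 0.001000²) = 0.003961
Seepage velocity v = K·i/n = 1.9 × 0.003961 / 0.25 = 0.0301 m/day = 10.99 m/yr.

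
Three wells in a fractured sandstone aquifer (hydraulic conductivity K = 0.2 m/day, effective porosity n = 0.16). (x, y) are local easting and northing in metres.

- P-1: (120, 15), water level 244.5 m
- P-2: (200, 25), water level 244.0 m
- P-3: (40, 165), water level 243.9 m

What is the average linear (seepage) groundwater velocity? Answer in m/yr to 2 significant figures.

4.0 m/yr

Taking P-1 as reference: P-2−P-1 = (80, 10, -0.5); P-3−P-1 = (-80, 150, -0.6).
Determinant of the coordinate differences = 80·150 − (-80)·10 = 12800.
∂h/∂x = [(-0.5)·150 − (-0.6)·10] / 12800 = -0.005391
∂h/∂y = [80·(-0.6) − (-80)·(-0.5)] / 12800 = -0.006875
|∇h| = √(-0.005391² + -0.006875²) = 0.008737
Seepage velocity v = K·i/n = 0.2 × 0.008737 / 0.16 = 0.01092 m/day = 3.989 m/yr.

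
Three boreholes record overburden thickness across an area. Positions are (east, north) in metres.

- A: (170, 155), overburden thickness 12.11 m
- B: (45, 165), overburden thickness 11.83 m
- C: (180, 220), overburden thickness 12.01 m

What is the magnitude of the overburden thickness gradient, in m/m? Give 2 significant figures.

Taking A as reference: B−A = (-125, 10, -0.28); C−A = (10, 65, -0.10).
Solve a·Δx + b·Δy = Δd: det = (-125)·65 − 10·10 = -8225.
∂d/∂x = [(-0.28)·65 − (-0.10)·10] / -8225 = +0.002091
∂d/∂y = [(-125)·(-0.10) − 10·(-0.28)] / -8225 = -0.001860
|∇f| = √(0.002091² + -0.001860²) = 0.002799 m/m

0.0028 m/m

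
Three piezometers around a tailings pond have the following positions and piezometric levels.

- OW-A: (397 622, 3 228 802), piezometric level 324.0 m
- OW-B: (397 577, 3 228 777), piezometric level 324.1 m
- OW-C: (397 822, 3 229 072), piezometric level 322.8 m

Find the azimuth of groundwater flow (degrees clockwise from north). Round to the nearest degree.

355°

Taking OW-A as reference: OW-B−OW-A = (-45, -25, +0.1); OW-C−OW-A = (200, 270, -1.2).
Determinant of the coordinate differences = (-45)·270 − 200·(-25) = -7150.
∂h/∂x = [(+0.1)·270 − (-1.2)·(-25)] / -7150 = +0.0004196
∂h/∂y = [(-45)·(-1.2) − 200·(+0.1)] / -7150 = -0.004755
Flow direction (−∇h) has components (-0.0004196 E, +0.004755 N).
Azimuth = atan2(E, N) = atan2(-0.0004196, +0.004755) = 355.0° ≈ 355°.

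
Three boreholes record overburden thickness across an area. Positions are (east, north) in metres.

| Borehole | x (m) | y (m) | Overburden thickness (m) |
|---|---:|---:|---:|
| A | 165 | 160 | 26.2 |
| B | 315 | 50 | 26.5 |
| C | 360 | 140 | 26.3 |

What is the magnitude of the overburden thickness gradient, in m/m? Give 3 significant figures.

Differences from A: to B (Δx, Δy, Δh) = (150, -110, +0.3); to C = (195, -20, +0.1).
Solve a·Δx + b·Δy = Δd: det = 150·(-20) − 195·(-110) = 18450.
∂d/∂x = [(+0.3)·(-20) − (+0.1)·(-110)] / 18450 = +0.0002710
∂d/∂y = [150·(+0.1) − 195·(+0.3)] / 18450 = -0.002358
|∇f| = √(0.0002710² + -0.002358²) = 0.002374 m/m

0.00237 m/m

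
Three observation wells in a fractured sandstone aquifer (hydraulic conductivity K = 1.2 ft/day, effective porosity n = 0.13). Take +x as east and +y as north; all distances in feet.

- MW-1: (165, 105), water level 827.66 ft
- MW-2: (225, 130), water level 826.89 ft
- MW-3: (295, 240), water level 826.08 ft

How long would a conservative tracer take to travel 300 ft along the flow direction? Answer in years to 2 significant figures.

Taking MW-1 as reference: MW-2−MW-1 = (60, 25, -0.77); MW-3−MW-1 = (130, 135, -1.58).
Determinant of the coordinate differences = 60·135 − 130·25 = 4850.
∂h/∂x = [(-0.77)·135 − (-1.58)·25] / 4850 = -0.01329
∂h/∂y = [60·(-1.58) − 130·(-0.77)] / 4850 = +0.001093
|∇h| = √(-0.01329² + 0.001093²) = 0.01333
Seepage velocity v = K·i/n = 1.2 × 0.01333 / 0.13 = 0.123 ft/day.
t = 300 / 0.123 = 2439 days = 6.68 years.

6.7 years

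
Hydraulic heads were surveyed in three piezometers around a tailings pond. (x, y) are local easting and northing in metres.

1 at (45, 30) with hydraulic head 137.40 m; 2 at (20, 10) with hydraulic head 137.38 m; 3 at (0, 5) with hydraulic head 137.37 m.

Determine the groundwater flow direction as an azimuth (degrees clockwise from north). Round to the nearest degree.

Taking 1 as reference: 2−1 = (-25, -20, -0.02); 3−1 = (-45, -25, -0.03).
Determinant of the coordinate differences = (-25)·(-25) − (-45)·(-20) = -275.
∂h/∂x = [(-0.02)·(-25) − (-0.03)·(-20)] / -275 = +0.0003636
∂h/∂y = [(-25)·(-0.03) − (-45)·(-0.02)] / -275 = +0.0005455
Flow direction (−∇h) has components (-0.0003636 E, -0.0005455 N).
Azimuth = atan2(E, N) = atan2(-0.0003636, -0.0005455) = 213.7° ≈ 214°.

214°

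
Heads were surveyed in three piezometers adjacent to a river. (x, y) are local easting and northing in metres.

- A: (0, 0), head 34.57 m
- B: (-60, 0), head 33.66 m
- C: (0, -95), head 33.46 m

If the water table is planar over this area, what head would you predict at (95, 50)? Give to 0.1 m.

∂h/∂x = (33.66 − 34.57) / (-60 − 0) = +0.01517
∂h/∂y = (33.46 − 34.57) / (-95 − 0) = +0.01168
h(95, 50) = 34.57 + (+0.01517)·(95) + (+0.01168)·(50) = 34.57 +1.441 +0.584 = 36.595 m.

36.6 m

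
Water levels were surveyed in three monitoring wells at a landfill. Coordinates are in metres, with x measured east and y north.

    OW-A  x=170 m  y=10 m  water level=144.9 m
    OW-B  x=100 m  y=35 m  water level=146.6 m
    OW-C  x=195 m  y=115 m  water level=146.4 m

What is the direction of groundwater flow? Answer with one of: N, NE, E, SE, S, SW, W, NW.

SE

Taking OW-A as reference: OW-B−OW-A = (-70, 25, +1.7); OW-C−OW-A = (25, 105, +1.5).
Solve a·Δx + b·Δy = Δh: det = (-70)·105 − 25·25 = -7975.
∂h/∂x = [(+1.7)·105 − (+1.5)·25] / -7975 = -0.01768
∂h/∂y = [(-70)·(+1.5) − 25·(+1.7)] / -7975 = +0.01850
Flow = −∇h = (+0.01768 east, -0.01850 north), which points southeast.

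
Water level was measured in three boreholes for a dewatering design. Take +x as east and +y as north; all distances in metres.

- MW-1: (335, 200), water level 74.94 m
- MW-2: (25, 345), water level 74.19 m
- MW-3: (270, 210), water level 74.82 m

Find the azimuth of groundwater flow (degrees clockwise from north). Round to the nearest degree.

319°

With h = a·x + b·y + c and MW-1 as origin, the differences give:
  (-310)·a + 145·b = -0.75
  (-65)·a + 10·b = -0.12
Eliminate b (×10 and ×145, subtract): 6325·a = 9.900 → a = ∂h/∂x = +0.001565
Back-substitute: b = ∂h/∂y = -0.001826.
Flow direction (−∇h) has components (-0.001565 E, +0.001826 N).
Azimuth = atan2(E, N) = atan2(-0.001565, +0.001826) = 319.4° ≈ 319°.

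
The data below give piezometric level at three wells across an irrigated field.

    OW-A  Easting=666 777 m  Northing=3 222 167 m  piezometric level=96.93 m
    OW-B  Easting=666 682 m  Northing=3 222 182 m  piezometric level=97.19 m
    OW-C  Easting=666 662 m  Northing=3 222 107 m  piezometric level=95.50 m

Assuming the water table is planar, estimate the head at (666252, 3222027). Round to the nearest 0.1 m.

93.4 m

Differences from OW-A: to OW-B (Δx, Δy, Δh) = (-95, 15, +0.26); to OW-C = (-115, -60, -1.43).
Solve a·Δx + b·Δy = Δh: det = (-95)·(-60) − (-115)·15 = 7425.
∂h/∂x = [(+0.26)·(-60) − (-1.43)·15] / 7425 = +0.0007879
∂h/∂y = [(-95)·(-1.43) − (-115)·(+0.26)] / 7425 = +0.02232
h(666252, 3222027) = 96.93 + (+0.0007879)·(-525) + (+0.02232)·(-140) = 96.93 -0.414 -3.125 = 93.391 m.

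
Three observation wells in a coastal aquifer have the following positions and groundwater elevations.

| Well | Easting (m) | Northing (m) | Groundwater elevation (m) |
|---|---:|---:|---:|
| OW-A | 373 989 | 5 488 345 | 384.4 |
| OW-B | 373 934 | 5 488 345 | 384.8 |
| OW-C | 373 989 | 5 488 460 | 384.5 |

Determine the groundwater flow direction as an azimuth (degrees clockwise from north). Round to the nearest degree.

∂h/∂x = (384.8 − 384.4) / (373934 − 373989) = -0.007273
∂h/∂y = (384.5 − 384.4) / (5488460 − 5488345) = +0.0008696
Flow direction (−∇h) has components (+0.007273 E, -0.0008696 N).
Azimuth = atan2(E, N) = atan2(+0.007273, -0.0008696) = 96.8° ≈ 097°.

097°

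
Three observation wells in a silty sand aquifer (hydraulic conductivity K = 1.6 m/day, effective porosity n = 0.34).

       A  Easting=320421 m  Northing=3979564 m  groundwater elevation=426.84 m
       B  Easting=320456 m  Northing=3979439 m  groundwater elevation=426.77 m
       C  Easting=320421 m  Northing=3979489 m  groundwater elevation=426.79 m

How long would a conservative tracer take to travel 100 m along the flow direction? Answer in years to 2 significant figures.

With h = a·x + b·y + c and A as origin, the differences give:
  35·a + (-125)·b = -0.07
  0·a + (-75)·b = -0.05
Eliminate b (×(-75) and ×(-125), subtract): -2625·a = -1.000 → a = ∂h/∂x = +0.0003810
Back-substitute: b = ∂h/∂y = +0.0006667.
|∇h| = √(0.0003810² + 0.0006667²) = 0.0007679
Seepage velocity v = K·i/n = 1.6 × 0.0007679 / 0.34 = 0.003614 m/day.
t = 100 / 0.003614 = 2.767e+04 days = 75.8 years.

76 years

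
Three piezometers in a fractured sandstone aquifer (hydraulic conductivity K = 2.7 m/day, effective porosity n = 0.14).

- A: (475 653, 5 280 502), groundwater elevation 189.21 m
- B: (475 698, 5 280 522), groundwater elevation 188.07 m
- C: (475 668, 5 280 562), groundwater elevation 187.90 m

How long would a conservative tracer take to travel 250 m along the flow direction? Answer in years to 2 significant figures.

Taking A as reference: B−A = (45, 20, -1.14); C−A = (15, 60, -1.31).
Solve a·Δx + b·Δy = Δh: det = 45·60 − 15·20 = 2400.
∂h/∂x = [(-1.14)·60 − (-1.31)·20] / 2400 = -0.01758
∂h/∂y = [45·(-1.31) − 15·(-1.14)] / 2400 = -0.01744
|∇h| = √(-0.01758² + -0.01744²) = 0.02476
Seepage velocity v = K·i/n = 2.7 × 0.02476 / 0.14 = 0.4775 m/day.
t = 250 / 0.4775 = 523.6 days = 1.43 years.

1.4 years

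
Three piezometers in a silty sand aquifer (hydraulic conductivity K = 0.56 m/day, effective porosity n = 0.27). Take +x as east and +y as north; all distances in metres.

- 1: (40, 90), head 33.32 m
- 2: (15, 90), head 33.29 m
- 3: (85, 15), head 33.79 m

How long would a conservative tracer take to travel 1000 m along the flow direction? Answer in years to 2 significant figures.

Differences from 1: to 2 (Δx, Δy, Δh) = (-25, 0, -0.03); to 3 = (45, -75, +0.47).
Determinant of the coordinate differences = (-25)·(-75) − 45·0 = 1875.
∂h/∂x = [(-0.03)·(-75) − (+0.47)·0] / 1875 = +0.001200
∂h/∂y = [(-25)·(+0.47) − 45·(-0.03)] / 1875 = -0.005547
|∇h| = √(0.001200² + -0.005547²) = 0.005675
Seepage velocity v = K·i/n = 0.56 × 0.005675 / 0.27 = 0.01177 m/day.
t = 1000 / 0.01177 = 8.496e+04 days = 233 years.

230 years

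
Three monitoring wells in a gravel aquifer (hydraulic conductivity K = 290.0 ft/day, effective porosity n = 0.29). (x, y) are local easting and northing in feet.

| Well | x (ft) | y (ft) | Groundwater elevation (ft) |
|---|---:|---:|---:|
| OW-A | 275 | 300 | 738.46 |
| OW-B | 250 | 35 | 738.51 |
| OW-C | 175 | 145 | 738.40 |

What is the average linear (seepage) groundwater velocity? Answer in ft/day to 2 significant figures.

1.1 ft/day

Three-point gradient (reference OW-A): Δ to OW-B = (-25, -265, +0.05), Δ to OW-C = (-100, -155, -0.06).
∂h/∂x = +0.001045, ∂h/∂y = -0.0002873 (det = -22625).
|∇h| = √(0.001045² + -0.0002873²) = 0.001084
Seepage velocity v = K·i/n = 290.0 × 0.001084 / 0.29 = 1.084 ft/day.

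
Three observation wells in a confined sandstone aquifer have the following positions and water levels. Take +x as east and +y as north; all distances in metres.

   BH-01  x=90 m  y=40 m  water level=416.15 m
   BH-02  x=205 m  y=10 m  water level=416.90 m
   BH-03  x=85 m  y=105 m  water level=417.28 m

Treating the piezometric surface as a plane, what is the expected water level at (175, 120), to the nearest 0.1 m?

Differences from BH-01: to BH-02 (Δx, Δy, Δh) = (115, -30, +0.75); to BH-03 = (-5, 65, +1.13).
Determinant of the coordinate differences = 115·65 − (-5)·(-30) = 7325.
∂h/∂x = [(+0.75)·65 − (+1.13)·(-30)] / 7325 = +0.01128
∂h/∂y = [115·(+1.13) − (-5)·(+0.75)] / 7325 = +0.01825
h(175, 120) = 416.15 + (+0.01128)·(85) + (+0.01825)·(80) = 416.15 +0.959 +1.460 = 418.569 m.

418.6 m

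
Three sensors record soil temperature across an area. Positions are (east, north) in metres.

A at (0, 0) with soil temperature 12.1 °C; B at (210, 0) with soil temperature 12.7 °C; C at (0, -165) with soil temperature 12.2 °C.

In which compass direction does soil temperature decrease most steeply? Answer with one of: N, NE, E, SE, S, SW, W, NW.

∂T/∂x = (12.7 − 12.1) / (210 − 0) = +0.002857
∂T/∂y = (12.2 − 12.1) / (-165 − 0) = -0.0006061
Steepest decrease is along −∇f = (-0.002857 E, +0.0006061 N) → west.

W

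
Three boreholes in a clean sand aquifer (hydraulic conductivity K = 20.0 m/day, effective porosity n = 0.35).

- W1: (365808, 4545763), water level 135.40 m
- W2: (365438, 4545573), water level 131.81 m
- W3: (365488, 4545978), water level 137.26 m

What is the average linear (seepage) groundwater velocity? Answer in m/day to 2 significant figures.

0.77 m/day

Taking W1 as reference: W2−W1 = (-370, -190, -3.59); W3−W1 = (-320, 215, +1.86).
Solve a·Δx + b·Δy = Δh: det = (-370)·215 − (-320)·(-190) = -140350.
∂h/∂x = [(-3.59)·215 − (+1.86)·(-190)] / -140350 = +0.002981
∂h/∂y = [(-370)·(+1.86) − (-320)·(-3.59)] / -140350 = +0.01309
|∇h| = √(0.002981² + 0.01309²) = 0.01343
Seepage velocity v = K·i/n = 20.0 × 0.01343 / 0.35 = 0.7674 m/day.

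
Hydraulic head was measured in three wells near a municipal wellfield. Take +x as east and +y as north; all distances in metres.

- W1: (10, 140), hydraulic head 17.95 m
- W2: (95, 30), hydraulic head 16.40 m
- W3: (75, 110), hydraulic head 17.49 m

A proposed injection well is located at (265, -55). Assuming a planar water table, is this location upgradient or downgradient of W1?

downgradient

With h = a·x + b·y + c and W1 as origin, the differences give:
  85·a + (-110)·b = -1.55
  65·a + (-30)·b = -0.46
Eliminate b (×(-30) and ×(-110), subtract): 4600·a = -4.100 → a = ∂h/∂x = -0.0008913
Back-substitute: b = ∂h/∂y = +0.01340.
Head at (265, -55) = 17.95 + (-0.0008913)·(255) + (+0.01340)·(-195) = 15.11 m.
That is lower than the 17.95 m at W1, so the point is downgradient.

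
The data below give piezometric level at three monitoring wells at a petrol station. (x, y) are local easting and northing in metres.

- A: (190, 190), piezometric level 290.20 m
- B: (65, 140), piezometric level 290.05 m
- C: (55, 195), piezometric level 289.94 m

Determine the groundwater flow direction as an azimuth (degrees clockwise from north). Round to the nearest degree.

Differences from A: to B (Δx, Δy, Δh) = (-125, -50, -0.15); to C = (-135, 5, -0.26).
Determinant of the coordinate differences = (-125)·5 − (-135)·(-50) = -7375.
∂h/∂x = [(-0.15)·5 − (-0.26)·(-50)] / -7375 = +0.001864
∂h/∂y = [(-125)·(-0.26) − (-135)·(-0.15)] / -7375 = -0.001661
Flow direction (−∇h) has components (-0.001864 E, +0.001661 N).
Azimuth = atan2(E, N) = atan2(-0.001864, +0.001661) = 311.7° ≈ 312°.

312°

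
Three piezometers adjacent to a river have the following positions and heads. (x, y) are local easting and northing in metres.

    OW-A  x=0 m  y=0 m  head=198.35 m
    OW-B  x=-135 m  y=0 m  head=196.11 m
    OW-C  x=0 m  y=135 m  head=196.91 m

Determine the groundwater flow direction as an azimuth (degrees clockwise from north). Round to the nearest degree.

∂h/∂x = (196.11 − 198.35) / (-135 − 0) = +0.01659
∂h/∂y = (196.91 − 198.35) / (135 − 0) = -0.01067
Flow direction (−∇h) has components (-0.01659 E, +0.01067 N).
Azimuth = atan2(E, N) = atan2(-0.01659, +0.01067) = 302.7° ≈ 303°.

303°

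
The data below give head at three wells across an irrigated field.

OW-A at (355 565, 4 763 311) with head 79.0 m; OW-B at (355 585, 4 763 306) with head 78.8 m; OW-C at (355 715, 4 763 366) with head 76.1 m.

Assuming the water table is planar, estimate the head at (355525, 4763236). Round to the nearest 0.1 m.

80.7 m

Taking OW-A as reference: OW-B−OW-A = (20, -5, -0.2); OW-C−OW-A = (150, 55, -2.9).
Determinant of the coordinate differences = 20·55 − 150·(-5) = 1850.
∂h/∂x = [(-0.2)·55 − (-2.9)·(-5)] / 1850 = -0.01378
∂h/∂y = [20·(-2.9) − 150·(-0.2)] / 1850 = -0.01514
h(355525, 4763236) = 79.0 + (-0.01378)·(-40) + (-0.01514)·(-75) = 79.0 +0.551 +1.135 = 80.686 m.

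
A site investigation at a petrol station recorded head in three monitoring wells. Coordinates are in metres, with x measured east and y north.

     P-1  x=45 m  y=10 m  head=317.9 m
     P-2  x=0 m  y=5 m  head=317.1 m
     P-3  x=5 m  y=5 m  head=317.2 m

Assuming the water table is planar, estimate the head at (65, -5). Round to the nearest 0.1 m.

Differences from P-1: to P-2 (Δx, Δy, Δh) = (-45, -5, -0.8); to P-3 = (-40, -5, -0.7).
Solve a·Δx + b·Δy = Δh: det = (-45)·(-5) − (-40)·(-5) = 25.
∂h/∂x = [(-0.8)·(-5) − (-0.7)·(-5)] / 25 = +0.02000
∂h/∂y = [(-45)·(-0.7) − (-40)·(-0.8)] / 25 = -0.02000
h(65, -5) = 317.9 + (+0.02000)·(20) + (-0.02000)·(-15) = 317.9 +0.400 +0.300 = 318.600 m.

318.6 m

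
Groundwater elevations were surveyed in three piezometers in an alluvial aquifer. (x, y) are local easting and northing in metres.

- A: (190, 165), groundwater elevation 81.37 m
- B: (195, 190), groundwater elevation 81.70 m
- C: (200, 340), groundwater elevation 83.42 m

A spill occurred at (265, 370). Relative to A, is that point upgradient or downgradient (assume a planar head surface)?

upgradient

Differences from A: to B (Δx, Δy, Δh) = (5, 25, +0.33); to C = (10, 175, +2.05).
Solve a·Δx + b·Δy = Δh: det = 5·175 − 10·25 = 625.
∂h/∂x = [(+0.33)·175 − (+2.05)·25] / 625 = +0.01040
∂h/∂y = [5·(+2.05) − 10·(+0.33)] / 625 = +0.01112
Head at (265, 370) = 81.37 + (+0.01040)·(75) + (+0.01112)·(205) = 84.43 m.
That is higher than the 81.37 m at A, so the point is upgradient.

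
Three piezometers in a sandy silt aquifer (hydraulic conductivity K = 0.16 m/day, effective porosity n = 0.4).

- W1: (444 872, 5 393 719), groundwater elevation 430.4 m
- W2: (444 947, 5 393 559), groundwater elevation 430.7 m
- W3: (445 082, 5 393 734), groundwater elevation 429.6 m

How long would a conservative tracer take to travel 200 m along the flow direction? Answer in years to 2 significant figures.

270 years

Taking W1 as reference: W2−W1 = (75, -160, +0.3); W3−W1 = (210, 15, -0.8).
Determinant of the coordinate differences = 75·15 − 210·(-160) = 34725.
∂h/∂x = [(+0.3)·15 − (-0.8)·(-160)] / 34725 = -0.003557
∂h/∂y = [75·(-0.8) − 210·(+0.3)] / 34725 = -0.003542
|∇h| = √(-0.003557² + -0.003542²) = 0.00502
Seepage velocity v = K·i/n = 0.16 × 0.00502 / 0.4 = 0.002008 m/day.
t = 200 / 0.002008 = 9.96e+04 days = 273 years.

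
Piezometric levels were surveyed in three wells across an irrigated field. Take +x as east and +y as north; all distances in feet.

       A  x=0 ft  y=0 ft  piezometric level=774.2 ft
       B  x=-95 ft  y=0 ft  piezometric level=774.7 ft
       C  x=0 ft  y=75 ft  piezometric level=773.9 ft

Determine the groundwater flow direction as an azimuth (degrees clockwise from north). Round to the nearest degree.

053°

∂h/∂x = (774.7 − 774.2) / (-95 − 0) = -0.005263
∂h/∂y = (773.9 − 774.2) / (75 − 0) = -0.004000
Flow direction (−∇h) has components (+0.005263 E, +0.004000 N).
Azimuth = atan2(E, N) = atan2(+0.005263, +0.004000) = 52.8° ≈ 053°.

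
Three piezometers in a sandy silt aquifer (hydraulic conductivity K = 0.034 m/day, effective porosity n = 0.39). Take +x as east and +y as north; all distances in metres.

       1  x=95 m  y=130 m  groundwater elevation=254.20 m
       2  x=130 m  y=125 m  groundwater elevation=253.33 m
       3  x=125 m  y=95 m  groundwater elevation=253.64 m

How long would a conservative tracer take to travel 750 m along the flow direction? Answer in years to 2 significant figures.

890 years

Differences from 1: to 2 (Δx, Δy, Δh) = (35, -5, -0.87); to 3 = (30, -35, -0.56).
Determinant of the coordinate differences = 35·(-35) − 30·(-5) = -1075.
∂h/∂x = [(-0.87)·(-35) − (-0.56)·(-5)] / -1075 = -0.02572
∂h/∂y = [35·(-0.56) − 30·(-0.87)] / -1075 = -0.006047
|∇h| = √(-0.02572² + -0.006047²) = 0.02642
Seepage velocity v = K·i/n = 0.034 × 0.02642 / 0.39 = 0.002303 m/day.
t = 750 / 0.002303 = 3.257e+05 days = 892 years.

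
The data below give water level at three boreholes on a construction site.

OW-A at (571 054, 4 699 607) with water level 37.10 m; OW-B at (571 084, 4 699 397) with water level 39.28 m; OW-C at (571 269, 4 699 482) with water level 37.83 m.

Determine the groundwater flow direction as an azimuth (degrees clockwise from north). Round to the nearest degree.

Three-point gradient (reference OW-A): Δ to OW-B = (30, -210, +2.18), Δ to OW-C = (215, -125, +0.73).
∂h/∂x = -0.002879, ∂h/∂y = -0.01079 (det = 41400).
Flow direction (−∇h) has components (+0.002879 E, +0.01079 N).
Azimuth = atan2(E, N) = atan2(+0.002879, +0.01079) = 14.9° ≈ 015°.

015°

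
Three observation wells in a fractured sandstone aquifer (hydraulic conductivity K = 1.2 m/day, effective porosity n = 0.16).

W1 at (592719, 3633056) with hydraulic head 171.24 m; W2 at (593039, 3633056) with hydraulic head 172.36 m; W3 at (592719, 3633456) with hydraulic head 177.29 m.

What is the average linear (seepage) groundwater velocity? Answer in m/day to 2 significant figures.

∂h/∂x = (172.36 − 171.24) / (593039 − 592719) = +0.003500
∂h/∂y = (177.29 − 171.24) / (3633456 − 3633056) = +0.01512
|∇h| = √(0.003500² + 0.01512²) = 0.01552
Seepage velocity v = K·i/n = 1.2 × 0.01552 / 0.16 = 0.1164 m/day.

0.12 m/day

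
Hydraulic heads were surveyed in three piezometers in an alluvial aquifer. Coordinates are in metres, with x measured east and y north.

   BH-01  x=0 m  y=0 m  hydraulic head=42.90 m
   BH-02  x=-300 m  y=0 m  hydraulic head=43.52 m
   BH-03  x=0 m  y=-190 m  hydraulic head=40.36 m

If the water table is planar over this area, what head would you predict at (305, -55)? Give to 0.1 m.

∂h/∂x = (43.52 − 42.90) / (-300 − 0) = -0.002067
∂h/∂y = (40.36 − 42.90) / (-190 − 0) = +0.01337
h(305, -55) = 42.90 + (-0.002067)·(305) + (+0.01337)·(-55) = 42.90 -0.630 -0.735 = 41.534 m.

41.5 m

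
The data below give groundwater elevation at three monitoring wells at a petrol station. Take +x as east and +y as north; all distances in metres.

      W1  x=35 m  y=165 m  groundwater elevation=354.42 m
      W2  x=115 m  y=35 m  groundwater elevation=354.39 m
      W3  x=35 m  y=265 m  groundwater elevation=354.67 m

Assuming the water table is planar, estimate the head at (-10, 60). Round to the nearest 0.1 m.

354.0 m

Taking W1 as reference: W2−W1 = (80, -130, -0.03); W3−W1 = (0, 100, +0.25).
Determinant of the coordinate differences = 80·100 − 0·(-130) = 8000.
∂h/∂x = [(-0.03)·100 − (+0.25)·(-130)] / 8000 = +0.003687
∂h/∂y = [80·(+0.25) − 0·(-0.03)] / 8000 = +0.002500
h(-10, 60) = 354.42 + (+0.003687)·(-45) + (+0.002500)·(-105) = 354.42 -0.166 -0.263 = 353.992 m.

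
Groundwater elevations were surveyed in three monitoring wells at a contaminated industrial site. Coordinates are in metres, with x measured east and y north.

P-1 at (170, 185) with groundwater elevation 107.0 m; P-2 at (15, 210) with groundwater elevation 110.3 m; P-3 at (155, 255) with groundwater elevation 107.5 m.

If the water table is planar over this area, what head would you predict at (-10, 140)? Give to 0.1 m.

With h = a·x + b·y + c and P-1 as origin, the differences give:
  (-155)·a + 25·b = +3.3
  (-15)·a + 70·b = +0.5
Eliminate b (×70 and ×25, subtract): -10475·a = 218.50 → a = ∂h/∂x = -0.02086
Back-substitute: b = ∂h/∂y = +0.002673.
h(-10, 140) = 107.0 + (-0.02086)·(-180) + (+0.002673)·(-45) = 107.0 +3.755 -0.120 = 110.634 m.

110.6 m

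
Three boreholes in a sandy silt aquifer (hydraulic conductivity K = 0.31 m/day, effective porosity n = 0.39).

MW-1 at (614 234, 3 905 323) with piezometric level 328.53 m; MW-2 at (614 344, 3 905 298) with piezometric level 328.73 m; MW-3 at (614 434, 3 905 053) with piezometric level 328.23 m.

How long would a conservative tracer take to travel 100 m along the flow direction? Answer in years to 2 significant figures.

Three-point gradient (reference MW-1): Δ to MW-2 = (110, -25, +0.20), Δ to MW-3 = (200, -270, -0.30).
∂h/∂x = +0.002490, ∂h/∂y = +0.002955 (det = -24700).
|∇h| = √(0.002490² + 0.002955²) = 0.003864
Seepage velocity v = K·i/n = 0.31 × 0.003864 / 0.39 = 0.003071 m/day.
t = 100 / 0.003071 = 3.256e+04 days = 89.1 years.

89 years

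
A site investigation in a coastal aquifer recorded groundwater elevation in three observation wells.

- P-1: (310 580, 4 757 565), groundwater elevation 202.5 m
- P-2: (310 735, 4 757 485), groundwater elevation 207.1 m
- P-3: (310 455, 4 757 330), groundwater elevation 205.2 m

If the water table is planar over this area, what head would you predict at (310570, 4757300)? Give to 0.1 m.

With h = a·x + b·y + c and P-1 as origin, the differences give:
  155·a + (-80)·b = +4.6
  (-125)·a + (-235)·b = +2.7
Eliminate b (×(-235) and ×(-80), subtract): -46425·a = -865.00 → a = ∂h/∂x = +0.01863
Back-substitute: b = ∂h/∂y = -0.02140.
h(310570, 4757300) = 202.5 + (+0.01863)·(-10) + (-0.02140)·(-265) = 202.5 -0.186 +5.671 = 207.985 m.

208.0 m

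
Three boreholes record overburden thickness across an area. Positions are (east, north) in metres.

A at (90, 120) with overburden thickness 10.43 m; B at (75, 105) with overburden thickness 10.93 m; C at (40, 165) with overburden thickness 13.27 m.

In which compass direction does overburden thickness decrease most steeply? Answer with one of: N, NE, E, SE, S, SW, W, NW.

E

With d = a·x + b·y + c and A as origin, the differences give:
  (-15)·a + (-15)·b = +0.50
  (-50)·a + 45·b = +2.84
Eliminate b (×45 and ×(-15), subtract): -1425·a = 65.100 → a = ∂d/∂x = -0.04568
Back-substitute: b = ∂d/∂y = +0.01235.
Steepest decrease is along −∇f = (+0.04568 E, -0.01235 N) → east.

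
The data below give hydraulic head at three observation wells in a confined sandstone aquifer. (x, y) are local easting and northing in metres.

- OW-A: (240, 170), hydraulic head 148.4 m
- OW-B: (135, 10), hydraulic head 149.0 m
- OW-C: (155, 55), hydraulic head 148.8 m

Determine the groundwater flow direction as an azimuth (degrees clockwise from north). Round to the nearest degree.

With h = a·x + b·y + c and OW-A as origin, the differences give:
  (-105)·a + (-160)·b = +0.6
  (-85)·a + (-115)·b = +0.4
Eliminate b (×(-115) and ×(-160), subtract): -1525·a = -5.00 → a = ∂h/∂x = +0.003279
Back-substitute: b = ∂h/∂y = -0.005902.
Flow direction (−∇h) has components (-0.003279 E, +0.005902 N).
Azimuth = atan2(E, N) = atan2(-0.003279, +0.005902) = 330.9° ≈ 331°.

331°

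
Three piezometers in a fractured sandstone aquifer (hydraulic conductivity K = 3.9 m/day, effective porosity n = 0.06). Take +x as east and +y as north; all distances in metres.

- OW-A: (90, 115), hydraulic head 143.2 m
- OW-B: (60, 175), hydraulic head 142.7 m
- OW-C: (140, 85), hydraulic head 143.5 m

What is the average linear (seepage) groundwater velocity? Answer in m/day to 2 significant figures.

Taking OW-A as reference: OW-B−OW-A = (-30, 60, -0.5); OW-C−OW-A = (50, -30, +0.3).
Determinant of the coordinate differences = (-30)·(-30) − 50·60 = -2100.
∂h/∂x = [(-0.5)·(-30) − (+0.3)·60] / -2100 = +0.001429
∂h/∂y = [(-30)·(+0.3) − 50·(-0.5)] / -2100 = -0.007619
|∇h| = √(0.001429² + -0.007619²) = 0.007752
Seepage velocity v = K·i/n = 3.9 × 0.007752 / 0.06 = 0.5039 m/day.

0.50 m/day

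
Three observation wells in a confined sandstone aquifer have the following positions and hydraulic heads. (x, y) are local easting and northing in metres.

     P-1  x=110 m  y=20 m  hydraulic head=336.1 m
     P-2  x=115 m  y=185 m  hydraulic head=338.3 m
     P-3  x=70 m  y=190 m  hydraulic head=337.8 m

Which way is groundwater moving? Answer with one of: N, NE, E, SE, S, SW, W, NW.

Three-point gradient (reference P-1): Δ to P-2 = (5, 165, +2.2), Δ to P-3 = (-40, 170, +1.7).
∂h/∂x = +0.01255, ∂h/∂y = +0.01295 (det = 7450).
Flow = −∇h = (-0.01255 east, -0.01295 north), which points southwest.

SW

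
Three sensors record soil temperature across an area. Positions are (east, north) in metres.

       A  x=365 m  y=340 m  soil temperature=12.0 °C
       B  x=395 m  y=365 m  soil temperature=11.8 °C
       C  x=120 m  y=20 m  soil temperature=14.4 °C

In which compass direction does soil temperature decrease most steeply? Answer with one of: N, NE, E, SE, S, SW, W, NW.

Three-point gradient (reference A): Δ to B = (30, 25, -0.2), Δ to C = (-245, -320, +2.4).
∂T/∂x = -0.001151, ∂T/∂y = -0.006619 (det = -3475).
Steepest decrease is along −∇f = (+0.001151 E, +0.006619 N) → north.

N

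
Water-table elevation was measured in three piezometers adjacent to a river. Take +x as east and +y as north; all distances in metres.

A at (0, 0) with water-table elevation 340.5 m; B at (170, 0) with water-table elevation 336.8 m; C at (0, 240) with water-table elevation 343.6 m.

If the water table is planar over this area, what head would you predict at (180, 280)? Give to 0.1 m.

340.2 m

∂h/∂x = (336.8 − 340.5) / (170 − 0) = -0.02176
∂h/∂y = (343.6 − 340.5) / (240 − 0) = +0.01292
h(180, 280) = 340.5 + (-0.02176)·(180) + (+0.01292)·(280) = 340.5 -3.918 +3.617 = 340.199 m.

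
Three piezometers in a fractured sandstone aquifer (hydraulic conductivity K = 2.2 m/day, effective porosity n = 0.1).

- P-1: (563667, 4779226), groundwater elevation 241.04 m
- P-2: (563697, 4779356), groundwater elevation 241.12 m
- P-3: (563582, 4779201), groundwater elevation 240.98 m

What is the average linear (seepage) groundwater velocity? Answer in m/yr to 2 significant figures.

Taking P-1 as reference: P-2−P-1 = (30, 130, +0.08); P-3−P-1 = (-85, -25, -0.06).
Determinant of the coordinate differences = 30·(-25) − (-85)·130 = 10300.
∂h/∂x = [(+0.08)·(-25) − (-0.06)·130] / 10300 = +0.0005631
∂h/∂y = [30·(-0.06) − (-85)·(+0.08)] / 10300 = +0.0004854
|∇h| = √(0.0005631² + 0.0004854²) = 0.0007434
Seepage velocity v = K·i/n = 2.2 × 0.0007434 / 0.1 = 0.01635 m/day = 5.972 m/yr.

6.0 m/yr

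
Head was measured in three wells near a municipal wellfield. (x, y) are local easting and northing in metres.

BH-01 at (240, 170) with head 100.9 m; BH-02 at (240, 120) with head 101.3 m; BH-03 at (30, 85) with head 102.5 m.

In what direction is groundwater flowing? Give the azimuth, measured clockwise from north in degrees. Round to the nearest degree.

029°

Taking BH-01 as reference: BH-02−BH-01 = (0, -50, +0.4); BH-03−BH-01 = (-210, -85, +1.6).
Solve a·Δx + b·Δy = Δh: det = 0·(-85) − (-210)·(-50) = -10500.
∂h/∂x = [(+0.4)·(-85) − (+1.6)·(-50)] / -10500 = -0.004381
∂h/∂y = [0·(+1.6) − (-210)·(+0.4)] / -10500 = -0.008000
Flow direction (−∇h) has components (+0.004381 E, +0.008000 N).
Azimuth = atan2(E, N) = atan2(+0.004381, +0.008000) = 28.7° ≈ 029°.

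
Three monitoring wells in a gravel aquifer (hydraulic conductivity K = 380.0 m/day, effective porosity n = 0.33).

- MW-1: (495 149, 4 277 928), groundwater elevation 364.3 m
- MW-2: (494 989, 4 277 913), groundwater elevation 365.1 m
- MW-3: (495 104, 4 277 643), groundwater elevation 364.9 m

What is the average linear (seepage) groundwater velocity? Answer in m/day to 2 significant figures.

With h = a·x + b·y + c and MW-1 as origin, the differences give:
  (-160)·a + (-15)·b = +0.8
  (-45)·a + (-285)·b = +0.6
Eliminate b (×(-285) and ×(-15), subtract): 44925·a = -219.00 → a = ∂h/∂x = -0.004875
Back-substitute: b = ∂h/∂y = -0.001336.
|∇h| = √(-0.004875² + -0.001336²) = 0.005055
Seepage velocity v = K·i/n = 380.0 × 0.005055 / 0.33 = 5.821 m/day.

5.8 m/day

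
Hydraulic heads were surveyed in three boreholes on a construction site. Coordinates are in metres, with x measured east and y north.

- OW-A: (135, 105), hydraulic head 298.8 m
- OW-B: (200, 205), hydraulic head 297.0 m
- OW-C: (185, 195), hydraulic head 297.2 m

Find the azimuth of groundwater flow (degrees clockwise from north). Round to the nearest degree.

With h = a·x + b·y + c and OW-A as origin, the differences give:
  65·a + 100·b = -1.8
  50·a + 90·b = -1.6
Eliminate b (×90 and ×100, subtract): 850·a = -2.00 → a = ∂h/∂x = -0.002353
Back-substitute: b = ∂h/∂y = -0.01647.
Flow direction (−∇h) has components (+0.002353 E, +0.01647 N).
Azimuth = atan2(E, N) = atan2(+0.002353, +0.01647) = 8.1° ≈ 008°.

008°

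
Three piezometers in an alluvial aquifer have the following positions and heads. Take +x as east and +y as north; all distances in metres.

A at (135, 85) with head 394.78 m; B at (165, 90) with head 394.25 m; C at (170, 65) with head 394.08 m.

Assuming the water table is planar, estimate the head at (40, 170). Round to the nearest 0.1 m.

396.8 m

With h = a·x + b·y + c and A as origin, the differences give:
  30·a + 5·b = -0.53
  35·a + (-20)·b = -0.70
Eliminate b (×(-20) and ×5, subtract): -775·a = 14.100 → a = ∂h/∂x = -0.01819
Back-substitute: b = ∂h/∂y = +0.003161.
h(40, 170) = 394.78 + (-0.01819)·(-95) + (+0.003161)·(85) = 394.78 +1.728 +0.269 = 396.777 m.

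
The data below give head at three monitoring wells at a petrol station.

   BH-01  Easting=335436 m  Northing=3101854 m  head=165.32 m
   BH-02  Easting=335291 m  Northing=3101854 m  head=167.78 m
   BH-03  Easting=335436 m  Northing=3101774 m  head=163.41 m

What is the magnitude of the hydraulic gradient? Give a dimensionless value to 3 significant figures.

0.0293

∂h/∂x = (167.78 − 165.32) / (335291 − 335436) = -0.01697
∂h/∂y = (163.41 − 165.32) / (3101774 − 3101854) = +0.02387
|∇h| = √(-0.01697² + 0.02387²) = 0.02929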